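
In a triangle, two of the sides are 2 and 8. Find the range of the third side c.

6 < c < 10

By the triangle inequality, c must be less than 2 + 8 = 10 and greater than |2 − 8| = 6.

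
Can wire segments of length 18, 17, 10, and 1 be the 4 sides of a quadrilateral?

A quadrilateral exists iff every side is shorter than the sum of the others — equivalently, the longest side is less than the sum of the rest.
Longest side 18 < 28 (sum of the remaining 3), so yes.

Yes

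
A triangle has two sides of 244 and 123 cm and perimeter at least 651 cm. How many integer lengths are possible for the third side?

Triangle inequality: 121 < x < 367. Perimeter ≥ 651 gives x ≥ 651 − 244 − 123 = 284.
So 284 ≤ x < 367; integers 284 through 366: 83 values.

83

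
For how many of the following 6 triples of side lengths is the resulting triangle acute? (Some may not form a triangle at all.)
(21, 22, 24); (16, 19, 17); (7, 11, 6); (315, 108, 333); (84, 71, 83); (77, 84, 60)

(21,22,24): 21²+22² = 925 > 576 = 24² → acute
(16,19,17): 16²+17² = 545 > 361 = 19² → acute
(7,11,6): 6²+7² = 85 < 121 = 11² → obtuse
(315,108,333): 108²+315² = 110889 = 333² → right
(84,71,83): 71²+83² = 11930 > 7056 = 84² → acute
(77,84,60): 60²+77² = 9529 > 7056 = 84² → acute
4 of the 6 are acute.

4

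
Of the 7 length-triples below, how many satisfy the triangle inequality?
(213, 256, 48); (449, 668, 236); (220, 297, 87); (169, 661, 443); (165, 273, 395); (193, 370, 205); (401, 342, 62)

6

(48,213,256): 48+213 > 256 → valid
(236,449,668): 236+449 > 668 → valid
(87,220,297): 87+220 > 297 → valid
(169,443,661): 169+443 ≤ 661 → not valid
(165,273,395): 165+273 > 395 → valid
(193,205,370): 193+205 > 370 → valid
(62,342,401): 62+342 > 401 → valid
6 of the 7 triples form a triangle.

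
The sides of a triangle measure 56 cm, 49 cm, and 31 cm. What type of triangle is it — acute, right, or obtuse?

Compare the square of the longest side to the sum of squares of the other two: 31² + 49² = 3362 > 3136 = 56².

acute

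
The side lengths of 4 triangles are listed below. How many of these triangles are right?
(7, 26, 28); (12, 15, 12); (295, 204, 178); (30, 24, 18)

1

(7,26,28): 7²+26² = 725 < 784 = 28² → obtuse
(12,15,12): 12²+12² = 288 > 225 = 15² → acute
(295,204,178): 178²+204² = 73300 < 87025 = 295² → obtuse
(30,24,18): 18²+24² = 900 = 30² → right
1 of the 4 is right.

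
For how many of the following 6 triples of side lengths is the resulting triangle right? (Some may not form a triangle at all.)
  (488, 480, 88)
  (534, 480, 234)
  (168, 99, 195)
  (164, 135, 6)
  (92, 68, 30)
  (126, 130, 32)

(488,480,88): 88²+480² = 238144 = 488² → right
(534,480,234): 234²+480² = 285156 = 534² → right
(168,99,195): 99²+168² = 38025 = 195² → right
(164,135,6): 6+135 ≤ 164, not a triangle
(92,68,30): 30²+68² = 5524 < 8464 = 92² → obtuse
(126,130,32): 32²+126² = 16900 = 130² → right
4 of the 6 are right.

4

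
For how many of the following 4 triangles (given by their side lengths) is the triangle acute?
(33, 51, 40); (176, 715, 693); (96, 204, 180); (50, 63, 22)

(33,51,40): 33²+40² = 2689 > 2601 = 51² → acute
(176,715,693): 176²+693² = 511225 = 715² → right
(96,204,180): 96²+180² = 41616 = 204² → right
(50,63,22): 22²+50² = 2984 < 3969 = 63² → obtuse
1 of the 4 is acute.

1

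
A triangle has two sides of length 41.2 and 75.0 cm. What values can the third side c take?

By the triangle inequality, c must be less than 41.2 + 75.0 = 116.2 and greater than |41.2 − 75.0| = 33.8.

33.8 < c < 116.2 (cm)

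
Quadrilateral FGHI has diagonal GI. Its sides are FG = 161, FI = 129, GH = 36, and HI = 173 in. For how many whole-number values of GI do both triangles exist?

71

From triangle FGI: 32 < GI < 290.
From triangle HGI: 137 < GI < 209.
Intersection: 137 < GI < 209, so integers 138 through 208: 71 values.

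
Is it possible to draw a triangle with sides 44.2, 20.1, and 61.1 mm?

The longest side is 61.1, and the other two sum to 64.3.
Since 64.3 > 61.1, the triangle inequality holds.

Yes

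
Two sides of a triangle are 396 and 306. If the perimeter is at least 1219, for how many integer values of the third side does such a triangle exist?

Triangle inequality: 90 < x < 702. Perimeter ≥ 1219 gives x ≥ 1219 − 396 − 306 = 517.
So 517 ≤ x < 702; integers 517 through 701: 185 values.

185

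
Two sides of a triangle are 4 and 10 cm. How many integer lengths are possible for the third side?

7

The third side lies in the open interval (6, 14).
Integers from 7 to 13 inclusive: 13 − 7 + 1 = 7.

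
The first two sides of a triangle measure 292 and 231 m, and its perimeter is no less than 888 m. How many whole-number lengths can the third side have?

158

Triangle inequality: 61 < x < 523. Perimeter ≥ 888 gives x ≥ 888 − 292 − 231 = 365.
So 365 ≤ x < 523; integers 365 through 522: 158 values.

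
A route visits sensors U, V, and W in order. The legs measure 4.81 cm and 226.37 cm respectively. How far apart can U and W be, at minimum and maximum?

221.56 ≤ UW ≤ 231.18 cm

By the triangle inequality, |4.81 − 226.37| ≤ UW ≤ 4.81 + 226.37.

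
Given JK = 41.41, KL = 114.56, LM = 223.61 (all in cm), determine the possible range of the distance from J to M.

The maximum is all hops collinear in one direction: 41.41 + 114.56 + 223.61 = 379.58.
The longest hop is 223.61; the others sum to 155.97. Folding the others back against it leaves at least 223.61 − 155.97 = 67.64.

67.64 ≤ JM ≤ 379.58 cm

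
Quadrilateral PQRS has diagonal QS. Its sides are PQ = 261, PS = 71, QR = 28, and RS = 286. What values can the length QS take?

258 < QS < 314

From triangle PQS: |261 − 71| < QS < 261 + 71, i.e. 190 < QS < 332.
From triangle RQS: 258 < QS < 314.
Both must hold, so QS lies in the intersection.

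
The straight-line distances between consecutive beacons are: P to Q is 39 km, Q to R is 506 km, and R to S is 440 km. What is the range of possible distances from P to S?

The maximum is all hops collinear in one direction: 39 + 506 + 440 = 985.
The longest hop is 506; the others sum to 479. Folding the others back against it leaves at least 506 − 479 = 27.

27 ≤ PS ≤ 985 km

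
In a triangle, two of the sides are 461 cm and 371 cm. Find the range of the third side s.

By the triangle inequality, s must be less than 461 + 371 = 832 and greater than |461 − 371| = 90.

90 < s < 832 (cm)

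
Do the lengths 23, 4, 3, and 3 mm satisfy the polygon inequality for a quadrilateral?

For a quadrilateral, each side must be shorter than the sum of the others.
Here the longest side is 23, but the remaining 3 sides sum to only 10.

No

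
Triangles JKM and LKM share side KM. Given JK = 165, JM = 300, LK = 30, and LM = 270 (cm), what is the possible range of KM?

240 < KM < 300

From triangle JKM: |165 − 300| < KM < 165 + 300, i.e. 135 < KM < 465.
From triangle LKM: 240 < KM < 300.
Both must hold, so KM lies in the intersection.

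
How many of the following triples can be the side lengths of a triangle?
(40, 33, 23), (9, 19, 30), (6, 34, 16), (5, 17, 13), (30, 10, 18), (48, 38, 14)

(23,33,40): 23+33 > 40 → valid
(9,19,30): 9+19 ≤ 30 → not valid
(6,16,34): 6+16 ≤ 34 → not valid
(5,13,17): 5+13 > 17 → valid
(10,18,30): 10+18 ≤ 30 → not valid
(14,38,48): 14+38 > 48 → valid
3 of the 6 triples form a triangle.

3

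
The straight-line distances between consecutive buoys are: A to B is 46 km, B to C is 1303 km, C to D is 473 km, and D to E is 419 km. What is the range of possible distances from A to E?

The maximum is all hops collinear in one direction: 46 + 1303 + 473 + 419 = 2241.
The longest hop is 1303; the others sum to 938. Folding the others back against it leaves at least 1303 − 938 = 365.

365 ≤ AE ≤ 2241 km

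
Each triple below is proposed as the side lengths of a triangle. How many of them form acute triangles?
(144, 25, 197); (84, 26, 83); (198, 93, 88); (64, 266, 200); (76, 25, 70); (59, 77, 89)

(144,25,197): 25+144 ≤ 197, not a triangle
(84,26,83): 26²+83² = 7565 > 7056 = 84² → acute
(198,93,88): 88+93 ≤ 198, not a triangle
(64,266,200): 64+200 ≤ 266, not a triangle
(76,25,70): 25²+70² = 5525 < 5776 = 76² → obtuse
(59,77,89): 59²+77² = 9410 > 7921 = 89² → acute
2 of the 6 are acute.

2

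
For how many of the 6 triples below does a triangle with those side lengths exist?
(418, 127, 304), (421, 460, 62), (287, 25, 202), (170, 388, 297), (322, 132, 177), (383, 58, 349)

(127,304,418): 127+304 > 418 → valid
(62,421,460): 62+421 > 460 → valid
(25,202,287): 25+202 ≤ 287 → not valid
(170,297,388): 170+297 > 388 → valid
(132,177,322): 132+177 ≤ 322 → not valid
(58,349,383): 58+349 > 383 → valid
4 of the 6 triples form a triangle.

4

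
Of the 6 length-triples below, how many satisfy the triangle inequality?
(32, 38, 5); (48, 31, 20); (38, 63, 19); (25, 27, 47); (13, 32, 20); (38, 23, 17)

4

(5,32,38): 5+32 ≤ 38 → not valid
(20,31,48): 20+31 > 48 → valid
(19,38,63): 19+38 ≤ 63 → not valid
(25,27,47): 25+27 > 47 → valid
(13,20,32): 13+20 > 32 → valid
(17,23,38): 17+23 > 38 → valid
4 of the 6 triples form a triangle.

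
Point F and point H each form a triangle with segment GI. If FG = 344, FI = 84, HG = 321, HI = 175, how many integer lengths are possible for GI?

From triangle FGI: 260 < GI < 428.
From triangle HGI: 146 < GI < 496.
Intersection: 260 < GI < 428, so integers 261 through 427: 167 values.

167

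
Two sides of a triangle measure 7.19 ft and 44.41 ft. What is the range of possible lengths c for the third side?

By the triangle inequality, c must be less than 7.19 + 44.41 = 51.60 and greater than |7.19 − 44.41| = 37.22.

37.22 < c < 51.60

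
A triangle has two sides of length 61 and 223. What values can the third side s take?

By the triangle inequality, s must be less than 61 + 223 = 284 and greater than |61 − 223| = 162.

162 < s < 284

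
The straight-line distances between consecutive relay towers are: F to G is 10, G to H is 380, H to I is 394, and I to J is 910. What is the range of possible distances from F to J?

The maximum is all hops collinear in one direction: 10 + 380 + 394 + 910 = 1694.
The longest hop is 910; the others sum to 784. Folding the others back against it leaves at least 910 − 784 = 126.

126 ≤ FJ ≤ 1694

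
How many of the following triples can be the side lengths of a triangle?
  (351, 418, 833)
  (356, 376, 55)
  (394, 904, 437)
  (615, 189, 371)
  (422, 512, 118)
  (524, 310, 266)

3

(351,418,833): 351+418 ≤ 833 → not valid
(55,356,376): 55+356 > 376 → valid
(394,437,904): 394+437 ≤ 904 → not valid
(189,371,615): 189+371 ≤ 615 → not valid
(118,422,512): 118+422 > 512 → valid
(266,310,524): 266+310 > 524 → valid
3 of the 6 triples form a triangle.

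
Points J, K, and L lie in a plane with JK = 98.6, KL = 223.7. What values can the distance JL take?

125.1 ≤ JL ≤ 322.3

By the triangle inequality, |98.6 − 223.7| ≤ JL ≤ 98.6 + 223.7.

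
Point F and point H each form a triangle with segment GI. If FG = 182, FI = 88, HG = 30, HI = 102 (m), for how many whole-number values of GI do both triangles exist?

37

From triangle FGI: 94 < GI < 270.
From triangle HGI: 72 < GI < 132.
Intersection: 94 < GI < 132, so integers 95 through 131: 37 values.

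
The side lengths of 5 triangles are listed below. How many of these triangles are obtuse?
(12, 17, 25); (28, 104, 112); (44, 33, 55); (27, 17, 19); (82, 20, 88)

4

(12,17,25): 12²+17² = 433 < 625 = 25² → obtuse
(28,104,112): 28²+104² = 11600 < 12544 = 112² → obtuse
(44,33,55): 33²+44² = 3025 = 55² → right
(27,17,19): 17²+19² = 650 < 729 = 27² → obtuse
(82,20,88): 20²+82² = 7124 < 7744 = 88² → obtuse
4 of the 5 are obtuse.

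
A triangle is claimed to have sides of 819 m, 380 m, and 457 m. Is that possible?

The longest side is 819, and the other two sum to 837.
Since 837 > 819, the triangle inequality holds.

Yes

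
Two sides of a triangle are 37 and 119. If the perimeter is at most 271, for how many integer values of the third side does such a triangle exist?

Triangle inequality: 82 < x < 156. Perimeter ≤ 271 gives x ≤ 271 − 37 − 119 = 115.
So 82 < x ≤ 115; integers 83 through 115: 33 values.

33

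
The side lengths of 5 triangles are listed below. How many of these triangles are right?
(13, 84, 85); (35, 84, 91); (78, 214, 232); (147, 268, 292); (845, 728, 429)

(13,84,85): 13²+84² = 7225 = 85² → right
(35,84,91): 35²+84² = 8281 = 91² → right
(78,214,232): 78²+214² = 51880 < 53824 = 232² → obtuse
(147,268,292): 147²+268² = 93433 > 85264 = 292² → acute
(845,728,429): 429²+728² = 714025 = 845² → right
3 of the 5 are right.

3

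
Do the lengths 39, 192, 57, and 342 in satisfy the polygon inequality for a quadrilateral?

For a quadrilateral, each side must be shorter than the sum of the others.
Here the longest side is 342, but the remaining 3 sides sum to only 288.

No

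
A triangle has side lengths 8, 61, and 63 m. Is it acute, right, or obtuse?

obtuse

Compare the square of the longest side to the sum of squares of the other two: 8² + 61² = 3785 < 3969 = 63².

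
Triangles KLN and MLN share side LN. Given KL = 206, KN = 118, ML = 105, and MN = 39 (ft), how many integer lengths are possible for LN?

From triangle KLN: 88 < LN < 324.
From triangle MLN: 66 < LN < 144.
Intersection: 88 < LN < 144, so integers 89 through 143: 55 values.

55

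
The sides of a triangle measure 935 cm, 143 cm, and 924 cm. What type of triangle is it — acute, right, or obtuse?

right

Compare the square of the longest side to the sum of squares of the other two: 143² + 924² = 874225 = 935².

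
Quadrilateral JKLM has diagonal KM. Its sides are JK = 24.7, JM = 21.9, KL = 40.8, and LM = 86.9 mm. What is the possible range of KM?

46.1 < KM < 46.6

From triangle JKM: |24.7 − 21.9| < KM < 24.7 + 21.9, i.e. 2.8 < KM < 46.6.
From triangle LKM: 46.1 < KM < 127.7.
Both must hold, so KM lies in the intersection.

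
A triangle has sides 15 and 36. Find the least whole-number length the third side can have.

22

The third side must be strictly greater than |15 − 36| = 21.
The smallest integer above 21 is 22.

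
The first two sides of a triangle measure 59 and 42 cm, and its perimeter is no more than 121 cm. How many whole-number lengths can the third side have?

Triangle inequality: 17 < x < 101. Perimeter ≤ 121 gives x ≤ 121 − 59 − 42 = 20.
So 17 < x ≤ 20; integers 18 through 20: 3 values.

3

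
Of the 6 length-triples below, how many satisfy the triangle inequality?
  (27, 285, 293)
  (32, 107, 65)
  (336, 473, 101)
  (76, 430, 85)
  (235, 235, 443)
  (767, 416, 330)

2

(27,285,293): 27+285 > 293 → valid
(32,65,107): 32+65 ≤ 107 → not valid
(101,336,473): 101+336 ≤ 473 → not valid
(76,85,430): 76+85 ≤ 430 → not valid
(235,235,443): 235+235 > 443 → valid
(330,416,767): 330+416 ≤ 767 → not valid
2 of the 6 triples form a triangle.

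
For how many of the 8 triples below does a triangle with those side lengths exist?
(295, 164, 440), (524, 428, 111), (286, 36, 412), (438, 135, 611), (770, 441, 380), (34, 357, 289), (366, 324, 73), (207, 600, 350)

4

(164,295,440): 164+295 > 440 → valid
(111,428,524): 111+428 > 524 → valid
(36,286,412): 36+286 ≤ 412 → not valid
(135,438,611): 135+438 ≤ 611 → not valid
(380,441,770): 380+441 > 770 → valid
(34,289,357): 34+289 ≤ 357 → not valid
(73,324,366): 73+324 > 366 → valid
(207,350,600): 207+350 ≤ 600 → not valid
4 of the 8 triples form a triangle.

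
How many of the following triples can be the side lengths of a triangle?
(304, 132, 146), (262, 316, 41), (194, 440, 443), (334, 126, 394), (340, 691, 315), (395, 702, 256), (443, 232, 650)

3

(132,146,304): 132+146 ≤ 304 → not valid
(41,262,316): 41+262 ≤ 316 → not valid
(194,440,443): 194+440 > 443 → valid
(126,334,394): 126+334 > 394 → valid
(315,340,691): 315+340 ≤ 691 → not valid
(256,395,702): 256+395 ≤ 702 → not valid
(232,443,650): 232+443 > 650 → valid
3 of the 7 triples form a triangle.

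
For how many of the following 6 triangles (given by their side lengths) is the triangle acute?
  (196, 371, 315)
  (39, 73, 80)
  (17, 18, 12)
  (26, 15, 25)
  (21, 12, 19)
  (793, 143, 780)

4

(196,371,315): 196²+315² = 137641 = 371² → right
(39,73,80): 39²+73² = 6850 > 6400 = 80² → acute
(17,18,12): 12²+17² = 433 > 324 = 18² → acute
(26,15,25): 15²+25² = 850 > 676 = 26² → acute
(21,12,19): 12²+19² = 505 > 441 = 21² → acute
(793,143,780): 143²+780² = 628849 = 793² → right
4 of the 6 are acute.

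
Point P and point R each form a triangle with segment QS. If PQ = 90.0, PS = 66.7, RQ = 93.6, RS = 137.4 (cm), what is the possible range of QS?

From triangle PQS: |90.0 − 66.7| < QS < 90.0 + 66.7, i.e. 23.3 < QS < 156.7.
From triangle RQS: 43.8 < QS < 231.0.
Both must hold, so QS lies in the intersection.

43.8 < QS < 156.7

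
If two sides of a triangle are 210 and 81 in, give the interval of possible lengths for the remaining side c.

129 < c < 291 (in)

By the triangle inequality, c must be less than 210 + 81 = 291 and greater than |210 − 81| = 129.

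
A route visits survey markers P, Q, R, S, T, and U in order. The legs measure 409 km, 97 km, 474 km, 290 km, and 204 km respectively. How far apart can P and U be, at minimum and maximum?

0 ≤ PU ≤ 1474 km

The maximum is all hops collinear in one direction: 409 + 97 + 474 + 290 + 204 = 1474.
The longest hop is 474; the others sum to 1000. Since 474 ≤ 1000, the path can fold back on itself completely, so the minimum distance is 0.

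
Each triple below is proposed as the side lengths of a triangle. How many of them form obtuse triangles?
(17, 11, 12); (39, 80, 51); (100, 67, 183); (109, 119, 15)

3

(17,11,12): 11²+12² = 265 < 289 = 17² → obtuse
(39,80,51): 39²+51² = 4122 < 6400 = 80² → obtuse
(100,67,183): 67+100 ≤ 183, not a triangle
(109,119,15): 15²+109² = 12106 < 14161 = 119² → obtuse
3 of the 4 are obtuse.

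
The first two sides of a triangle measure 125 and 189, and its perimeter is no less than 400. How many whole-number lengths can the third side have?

Triangle inequality: 64 < x < 314. Perimeter ≥ 400 gives x ≥ 400 − 125 − 189 = 86.
So 86 ≤ x < 314; integers 86 through 313: 228 values.

228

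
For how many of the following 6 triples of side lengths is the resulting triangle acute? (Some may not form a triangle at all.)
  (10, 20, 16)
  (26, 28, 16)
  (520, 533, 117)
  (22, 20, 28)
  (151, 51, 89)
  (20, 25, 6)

(10,20,16): 10²+16² = 356 < 400 = 20² → obtuse
(26,28,16): 16²+26² = 932 > 784 = 28² → acute
(520,533,117): 117²+520² = 284089 = 533² → right
(22,20,28): 20²+22² = 884 > 784 = 28² → acute
(151,51,89): 51+89 ≤ 151, not a triangle
(20,25,6): 6²+20² = 436 < 625 = 25² → obtuse
2 of the 6 are acute.

2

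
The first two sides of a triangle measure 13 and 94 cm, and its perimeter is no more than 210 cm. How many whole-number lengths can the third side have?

22

Triangle inequality: 81 < x < 107. Perimeter ≤ 210 gives x ≤ 210 − 13 − 94 = 103.
So 81 < x ≤ 103; integers 82 through 103: 22 values.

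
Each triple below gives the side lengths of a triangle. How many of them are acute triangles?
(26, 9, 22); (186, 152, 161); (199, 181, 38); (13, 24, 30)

(26,9,22): 9²+22² = 565 < 676 = 26² → obtuse
(186,152,161): 152²+161² = 49025 > 34596 = 186² → acute
(199,181,38): 38²+181² = 34205 < 39601 = 199² → obtuse
(13,24,30): 13²+24² = 745 < 900 = 30² → obtuse
1 of the 4 is acute.

1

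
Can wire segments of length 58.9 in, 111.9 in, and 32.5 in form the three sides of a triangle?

The longest side is 111.9, but the other two sum to only 91.4.
91.4 < 111.9, so the triangle inequality fails.

No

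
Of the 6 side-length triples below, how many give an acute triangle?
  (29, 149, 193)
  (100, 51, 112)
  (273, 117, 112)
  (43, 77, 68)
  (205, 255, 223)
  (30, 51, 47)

4

(29,149,193): 29+149 ≤ 193, not a triangle
(100,51,112): 51²+100² = 12601 > 12544 = 112² → acute
(273,117,112): 112+117 ≤ 273, not a triangle
(43,77,68): 43²+68² = 6473 > 5929 = 77² → acute
(205,255,223): 205²+223² = 91754 > 65025 = 255² → acute
(30,51,47): 30²+47² = 3109 > 2601 = 51² → acute
4 of the 6 are acute.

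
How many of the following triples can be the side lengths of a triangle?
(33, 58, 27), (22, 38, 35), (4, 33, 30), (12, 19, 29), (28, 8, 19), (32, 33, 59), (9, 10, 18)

6

(27,33,58): 27+33 > 58 → valid
(22,35,38): 22+35 > 38 → valid
(4,30,33): 4+30 > 33 → valid
(12,19,29): 12+19 > 29 → valid
(8,19,28): 8+19 ≤ 28 → not valid
(32,33,59): 32+33 > 59 → valid
(9,10,18): 9+10 > 18 → valid
6 of the 7 triples form a triangle.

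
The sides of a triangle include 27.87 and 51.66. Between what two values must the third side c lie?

By the triangle inequality, c must be less than 27.87 + 51.66 = 79.53 and greater than |27.87 − 51.66| = 23.79.

23.79 < c < 79.53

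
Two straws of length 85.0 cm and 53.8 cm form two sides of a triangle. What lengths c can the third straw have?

31.2 < c < 138.8

By the triangle inequality, c must be less than 85.0 + 53.8 = 138.8 and greater than |85.0 − 53.8| = 31.2.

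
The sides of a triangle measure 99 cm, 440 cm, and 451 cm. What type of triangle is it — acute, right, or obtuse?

Compare the square of the longest side to the sum of squares of the other two: 99² + 440² = 203401 = 451².

right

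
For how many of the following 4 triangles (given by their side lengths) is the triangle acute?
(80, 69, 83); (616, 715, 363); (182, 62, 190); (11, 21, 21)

3

(80,69,83): 69²+80² = 11161 > 6889 = 83² → acute
(616,715,363): 363²+616² = 511225 = 715² → right
(182,62,190): 62²+182² = 36968 > 36100 = 190² → acute
(11,21,21): 11²+21² = 562 > 441 = 21² → acute
3 of the 4 are acute.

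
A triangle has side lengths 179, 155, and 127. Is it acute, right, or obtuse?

Compare the square of the longest side to the sum of squares of the other two: 127² + 155² = 40154 > 32041 = 179².

acute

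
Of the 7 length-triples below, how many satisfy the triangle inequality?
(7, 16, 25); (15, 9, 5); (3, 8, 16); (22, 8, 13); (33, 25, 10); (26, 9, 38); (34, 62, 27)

(7,16,25): 7+16 ≤ 25 → not valid
(5,9,15): 5+9 ≤ 15 → not valid
(3,8,16): 3+8 ≤ 16 → not valid
(8,13,22): 8+13 ≤ 22 → not valid
(10,25,33): 10+25 > 33 → valid
(9,26,38): 9+26 ≤ 38 → not valid
(27,34,62): 27+34 ≤ 62 → not valid
1 of the 7 triples forms a triangle.

1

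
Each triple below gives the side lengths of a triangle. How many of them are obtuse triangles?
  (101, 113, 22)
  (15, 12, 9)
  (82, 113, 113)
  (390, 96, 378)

(101,113,22): 22²+101² = 10685 < 12769 = 113² → obtuse
(15,12,9): 9²+12² = 225 = 15² → right
(82,113,113): 82²+113² = 19493 > 12769 = 113² → acute
(390,96,378): 96²+378² = 152100 = 390² → right
1 of the 4 is obtuse.

1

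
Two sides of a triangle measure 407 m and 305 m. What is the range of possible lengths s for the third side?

102 < s < 712

By the triangle inequality, s must be less than 407 + 305 = 712 and greater than |407 − 305| = 102.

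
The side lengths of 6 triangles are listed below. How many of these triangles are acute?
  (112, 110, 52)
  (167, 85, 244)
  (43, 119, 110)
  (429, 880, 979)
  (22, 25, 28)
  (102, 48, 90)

(112,110,52): 52²+110² = 14804 > 12544 = 112² → acute
(167,85,244): 85²+167² = 35114 < 59536 = 244² → obtuse
(43,119,110): 43²+110² = 13949 < 14161 = 119² → obtuse
(429,880,979): 429²+880² = 958441 = 979² → right
(22,25,28): 22²+25² = 1109 > 784 = 28² → acute
(102,48,90): 48²+90² = 10404 = 102² → right
2 of the 6 are acute.

2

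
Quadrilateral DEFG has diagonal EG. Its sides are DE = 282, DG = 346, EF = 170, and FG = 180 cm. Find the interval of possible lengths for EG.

64 < EG < 350

From triangle DEG: |282 − 346| < EG < 282 + 346, i.e. 64 < EG < 628.
From triangle FEG: 10 < EG < 350.
Both must hold, so EG lies in the intersection.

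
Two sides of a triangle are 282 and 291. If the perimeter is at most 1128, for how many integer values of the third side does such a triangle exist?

Triangle inequality: 9 < x < 573. Perimeter ≤ 1128 gives x ≤ 1128 − 282 − 291 = 555.
So 9 < x ≤ 555; integers 10 through 555: 546 values.

546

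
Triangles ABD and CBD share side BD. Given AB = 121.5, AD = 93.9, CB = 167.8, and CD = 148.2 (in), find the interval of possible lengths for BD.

27.6 < BD < 215.4

From triangle ABD: |121.5 − 93.9| < BD < 121.5 + 93.9, i.e. 27.6 < BD < 215.4.
From triangle CBD: 19.6 < BD < 316.0.
Both must hold, so BD lies in the intersection.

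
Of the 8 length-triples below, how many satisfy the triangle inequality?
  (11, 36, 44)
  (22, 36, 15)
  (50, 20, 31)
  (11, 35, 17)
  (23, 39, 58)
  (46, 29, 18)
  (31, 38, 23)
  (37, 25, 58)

(11,36,44): 11+36 > 44 → valid
(15,22,36): 15+22 > 36 → valid
(20,31,50): 20+31 > 50 → valid
(11,17,35): 11+17 ≤ 35 → not valid
(23,39,58): 23+39 > 58 → valid
(18,29,46): 18+29 > 46 → valid
(23,31,38): 23+31 > 38 → valid
(25,37,58): 25+37 > 58 → valid
7 of the 8 triples form a triangle.

7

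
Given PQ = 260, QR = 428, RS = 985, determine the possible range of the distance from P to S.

The maximum is all hops collinear in one direction: 260 + 428 + 985 = 1673.
The longest hop is 985; the others sum to 688. Folding the others back against it leaves at least 985 − 688 = 297.

297 ≤ PS ≤ 1673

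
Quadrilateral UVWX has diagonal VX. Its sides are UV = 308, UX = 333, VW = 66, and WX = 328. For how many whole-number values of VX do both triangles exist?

From triangle UVX: 25 < VX < 641.
From triangle WVX: 262 < VX < 394.
Intersection: 262 < VX < 394, so integers 263 through 393: 131 values.

131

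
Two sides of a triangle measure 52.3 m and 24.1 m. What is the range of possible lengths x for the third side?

By the triangle inequality, x must be less than 52.3 + 24.1 = 76.4 and greater than |52.3 − 24.1| = 28.2.

28.2 < x < 76.4 (m)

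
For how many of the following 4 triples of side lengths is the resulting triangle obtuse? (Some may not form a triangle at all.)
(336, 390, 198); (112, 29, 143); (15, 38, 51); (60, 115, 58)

2

(336,390,198): 198²+336² = 152100 = 390² → right
(112,29,143): 29+112 ≤ 143, not a triangle
(15,38,51): 15²+38² = 1669 < 2601 = 51² → obtuse
(60,115,58): 58²+60² = 6964 < 13225 = 115² → obtuse
2 of the 4 are obtuse.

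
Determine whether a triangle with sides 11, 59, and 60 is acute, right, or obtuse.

Compare the square of the longest side to the sum of squares of the other two: 11² + 59² = 3602 > 3600 = 60².

acute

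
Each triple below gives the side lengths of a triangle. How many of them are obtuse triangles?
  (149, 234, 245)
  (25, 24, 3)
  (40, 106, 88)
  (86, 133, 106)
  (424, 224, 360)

2

(149,234,245): 149²+234² = 76957 > 60025 = 245² → acute
(25,24,3): 3²+24² = 585 < 625 = 25² → obtuse
(40,106,88): 40²+88² = 9344 < 11236 = 106² → obtuse
(86,133,106): 86²+106² = 18632 > 17689 = 133² → acute
(424,224,360): 224²+360² = 179776 = 424² → right
2 of the 5 are obtuse.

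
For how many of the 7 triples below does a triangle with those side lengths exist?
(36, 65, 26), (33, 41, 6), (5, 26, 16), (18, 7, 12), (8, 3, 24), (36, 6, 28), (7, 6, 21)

1

(26,36,65): 26+36 ≤ 65 → not valid
(6,33,41): 6+33 ≤ 41 → not valid
(5,16,26): 5+16 ≤ 26 → not valid
(7,12,18): 7+12 > 18 → valid
(3,8,24): 3+8 ≤ 24 → not valid
(6,28,36): 6+28 ≤ 36 → not valid
(6,7,21): 6+7 ≤ 21 → not valid
1 of the 7 triples forms a triangle.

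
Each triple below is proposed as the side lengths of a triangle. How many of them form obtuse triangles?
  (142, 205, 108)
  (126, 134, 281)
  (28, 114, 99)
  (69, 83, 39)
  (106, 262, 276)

(142,205,108): 108²+142² = 31828 < 42025 = 205² → obtuse
(126,134,281): 126+134 ≤ 281, not a triangle
(28,114,99): 28²+99² = 10585 < 12996 = 114² → obtuse
(69,83,39): 39²+69² = 6282 < 6889 = 83² → obtuse
(106,262,276): 106²+262² = 79880 > 76176 = 276² → acute
3 of the 5 are obtuse.

3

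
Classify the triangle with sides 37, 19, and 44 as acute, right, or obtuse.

obtuse

Compare the square of the longest side to the sum of squares of the other two: 19² + 37² = 1730 < 1936 = 44².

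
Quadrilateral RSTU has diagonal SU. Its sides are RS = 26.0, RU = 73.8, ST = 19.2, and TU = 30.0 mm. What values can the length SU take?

From triangle RSU: |26.0 − 73.8| < SU < 26.0 + 73.8, i.e. 47.8 < SU < 99.8.
From triangle TSU: 10.8 < SU < 49.2.
Both must hold, so SU lies in the intersection.

47.8 < SU < 49.2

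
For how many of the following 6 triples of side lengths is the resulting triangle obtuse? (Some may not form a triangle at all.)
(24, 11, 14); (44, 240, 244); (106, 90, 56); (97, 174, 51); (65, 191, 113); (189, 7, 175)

1

(24,11,14): 11²+14² = 317 < 576 = 24² → obtuse
(44,240,244): 44²+240² = 59536 = 244² → right
(106,90,56): 56²+90² = 11236 = 106² → right
(97,174,51): 51+97 ≤ 174, not a triangle
(65,191,113): 65+113 ≤ 191, not a triangle
(189,7,175): 7+175 ≤ 189, not a triangle
1 of the 6 is obtuse.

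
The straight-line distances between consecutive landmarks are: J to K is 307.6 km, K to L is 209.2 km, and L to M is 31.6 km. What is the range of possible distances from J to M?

The maximum is all hops collinear in one direction: 307.6 + 209.2 + 31.6 = 548.4.
The longest hop is 307.6; the others sum to 240.8. Folding the others back against it leaves at least 307.6 − 240.8 = 66.8.

66.8 ≤ JM ≤ 548.4 km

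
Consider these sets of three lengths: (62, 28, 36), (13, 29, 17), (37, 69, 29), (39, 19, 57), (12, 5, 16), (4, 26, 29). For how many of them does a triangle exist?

(28,36,62): 28+36 > 62 → valid
(13,17,29): 13+17 > 29 → valid
(29,37,69): 29+37 ≤ 69 → not valid
(19,39,57): 19+39 > 57 → valid
(5,12,16): 5+12 > 16 → valid
(4,26,29): 4+26 > 29 → valid
5 of the 6 triples form a triangle.

5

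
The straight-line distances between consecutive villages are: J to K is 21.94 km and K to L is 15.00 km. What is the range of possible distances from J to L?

6.94 ≤ JL ≤ 36.94 km

By the triangle inequality, |21.94 − 15.00| ≤ JL ≤ 21.94 + 15.00.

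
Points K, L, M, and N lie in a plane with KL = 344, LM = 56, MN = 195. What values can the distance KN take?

The maximum is all hops collinear in one direction: 344 + 56 + 195 = 595.
The longest hop is 344; the others sum to 251. Folding the others back against it leaves at least 344 − 251 = 93.

93 ≤ KN ≤ 595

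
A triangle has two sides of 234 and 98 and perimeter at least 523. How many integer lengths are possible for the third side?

Triangle inequality: 136 < x < 332. Perimeter ≥ 523 gives x ≥ 523 − 234 − 98 = 191.
So 191 ≤ x < 332; integers 191 through 331: 141 values.

141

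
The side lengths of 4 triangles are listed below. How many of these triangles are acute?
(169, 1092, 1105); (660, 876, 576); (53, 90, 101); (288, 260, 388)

1

(169,1092,1105): 169²+1092² = 1221025 = 1105² → right
(660,876,576): 576²+660² = 767376 = 876² → right
(53,90,101): 53²+90² = 10909 > 10201 = 101² → acute
(288,260,388): 260²+288² = 150544 = 388² → right
1 of the 4 is acute.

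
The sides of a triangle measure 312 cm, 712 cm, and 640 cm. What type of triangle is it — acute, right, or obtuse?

right

Compare the square of the longest side to the sum of squares of the other two: 312² + 640² = 506944 = 712².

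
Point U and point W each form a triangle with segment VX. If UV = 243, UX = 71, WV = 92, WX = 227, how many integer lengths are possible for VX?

From triangle UVX: 172 < VX < 314.
From triangle WVX: 135 < VX < 319.
Intersection: 172 < VX < 314, so integers 173 through 313: 141 values.

141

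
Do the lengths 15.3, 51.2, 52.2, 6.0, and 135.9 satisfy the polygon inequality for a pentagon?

No

For a pentagon, each side must be shorter than the sum of the others.
Here the longest side is 135.9, but the remaining 4 sides sum to only 124.7.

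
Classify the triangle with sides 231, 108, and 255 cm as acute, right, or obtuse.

right

Compare the square of the longest side to the sum of squares of the other two: 108² + 231² = 65025 = 255².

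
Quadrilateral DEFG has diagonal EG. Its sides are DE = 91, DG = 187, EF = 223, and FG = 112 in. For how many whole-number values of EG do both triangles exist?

166

From triangle DEG: 96 < EG < 278.
From triangle FEG: 111 < EG < 335.
Intersection: 111 < EG < 278, so integers 112 through 277: 166 values.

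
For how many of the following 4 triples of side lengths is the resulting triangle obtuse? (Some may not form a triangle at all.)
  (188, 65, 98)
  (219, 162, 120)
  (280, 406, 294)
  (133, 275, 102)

(188,65,98): 65+98 ≤ 188, not a triangle
(219,162,120): 120²+162² = 40644 < 47961 = 219² → obtuse
(280,406,294): 280²+294² = 164836 = 406² → right
(133,275,102): 102+133 ≤ 275, not a triangle
1 of the 4 is obtuse.

1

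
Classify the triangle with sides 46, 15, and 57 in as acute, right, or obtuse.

Compare the square of the longest side to the sum of squares of the other two: 15² + 46² = 2341 < 3249 = 57².

obtuse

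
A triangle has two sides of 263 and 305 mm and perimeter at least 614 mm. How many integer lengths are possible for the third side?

522

Triangle inequality: 42 < x < 568. Perimeter ≥ 614 gives x ≥ 614 − 263 − 305 = 46.
So 46 ≤ x < 568; integers 46 through 567: 522 values.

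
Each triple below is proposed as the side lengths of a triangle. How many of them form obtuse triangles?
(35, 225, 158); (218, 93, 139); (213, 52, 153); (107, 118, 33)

(35,225,158): 35+158 ≤ 225, not a triangle
(218,93,139): 93²+139² = 27970 < 47524 = 218² → obtuse
(213,52,153): 52+153 ≤ 213, not a triangle
(107,118,33): 33²+107² = 12538 < 13924 = 118² → obtuse
2 of the 4 are obtuse.

2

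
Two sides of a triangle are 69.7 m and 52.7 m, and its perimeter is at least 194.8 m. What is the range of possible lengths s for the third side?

72.4 ≤ s < 122.4 m

Triangle inequality alone gives 17.0 < s < 122.4.
The perimeter condition gives s ≥ 194.8 − 69.7 − 52.7 = 72.4.
Intersecting the two: 72.4 ≤ s < 122.4.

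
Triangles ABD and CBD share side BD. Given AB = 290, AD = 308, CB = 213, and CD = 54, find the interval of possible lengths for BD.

From triangle ABD: |290 − 308| < BD < 290 + 308, i.e. 18 < BD < 598.
From triangle CBD: 159 < BD < 267.
Both must hold, so BD lies in the intersection.

159 < BD < 267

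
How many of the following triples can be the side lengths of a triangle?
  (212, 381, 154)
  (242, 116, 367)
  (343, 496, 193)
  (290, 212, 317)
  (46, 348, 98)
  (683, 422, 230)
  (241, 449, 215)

3

(154,212,381): 154+212 ≤ 381 → not valid
(116,242,367): 116+242 ≤ 367 → not valid
(193,343,496): 193+343 > 496 → valid
(212,290,317): 212+290 > 317 → valid
(46,98,348): 46+98 ≤ 348 → not valid
(230,422,683): 230+422 ≤ 683 → not valid
(215,241,449): 215+241 > 449 → valid
3 of the 7 triples form a triangle.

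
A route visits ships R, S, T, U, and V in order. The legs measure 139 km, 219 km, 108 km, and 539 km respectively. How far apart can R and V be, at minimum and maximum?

73 ≤ RV ≤ 1005 km

The maximum is all hops collinear in one direction: 139 + 219 + 108 + 539 = 1005.
The longest hop is 539; the others sum to 466. Folding the others back against it leaves at least 539 − 466 = 73.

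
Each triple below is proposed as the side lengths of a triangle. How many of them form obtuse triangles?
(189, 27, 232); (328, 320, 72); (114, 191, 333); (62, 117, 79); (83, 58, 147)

1

(189,27,232): 27+189 ≤ 232, not a triangle
(328,320,72): 72²+320² = 107584 = 328² → right
(114,191,333): 114+191 ≤ 333, not a triangle
(62,117,79): 62²+79² = 10085 < 13689 = 117² → obtuse
(83,58,147): 58+83 ≤ 147, not a triangle
1 of the 5 is obtuse.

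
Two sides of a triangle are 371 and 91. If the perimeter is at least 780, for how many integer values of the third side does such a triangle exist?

144

Triangle inequality: 280 < x < 462. Perimeter ≥ 780 gives x ≥ 780 − 371 − 91 = 318.
So 318 ≤ x < 462; integers 318 through 461: 144 values.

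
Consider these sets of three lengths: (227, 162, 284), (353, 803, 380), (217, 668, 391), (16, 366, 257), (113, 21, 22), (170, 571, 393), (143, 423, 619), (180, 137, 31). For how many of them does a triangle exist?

(162,227,284): 162+227 > 284 → valid
(353,380,803): 353+380 ≤ 803 → not valid
(217,391,668): 217+391 ≤ 668 → not valid
(16,257,366): 16+257 ≤ 366 → not valid
(21,22,113): 21+22 ≤ 113 → not valid
(170,393,571): 170+393 ≤ 571 → not valid
(143,423,619): 143+423 ≤ 619 → not valid
(31,137,180): 31+137 ≤ 180 → not valid
1 of the 8 triples forms a triangle.

1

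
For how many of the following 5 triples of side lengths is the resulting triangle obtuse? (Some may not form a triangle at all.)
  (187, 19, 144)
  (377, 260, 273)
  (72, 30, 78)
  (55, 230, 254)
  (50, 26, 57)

2

(187,19,144): 19+144 ≤ 187, not a triangle
(377,260,273): 260²+273² = 142129 = 377² → right
(72,30,78): 30²+72² = 6084 = 78² → right
(55,230,254): 55²+230² = 55925 < 64516 = 254² → obtuse
(50,26,57): 26²+50² = 3176 < 3249 = 57² → obtuse
2 of the 5 are obtuse.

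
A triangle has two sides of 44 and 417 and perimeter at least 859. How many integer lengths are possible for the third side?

Triangle inequality: 373 < x < 461. Perimeter ≥ 859 gives x ≥ 859 − 44 − 417 = 398.
So 398 ≤ x < 461; integers 398 through 460: 63 values.

63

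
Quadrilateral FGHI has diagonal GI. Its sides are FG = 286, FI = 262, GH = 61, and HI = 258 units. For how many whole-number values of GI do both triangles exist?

121

From triangle FGI: 24 < GI < 548.
From triangle HGI: 197 < GI < 319.
Intersection: 197 < GI < 319, so integers 198 through 318: 121 values.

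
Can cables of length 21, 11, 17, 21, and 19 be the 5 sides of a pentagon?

Yes

A pentagon exists iff every side is shorter than the sum of the others — equivalently, the longest side is less than the sum of the rest.
Longest side 21 < 68 (sum of the remaining 4), so yes.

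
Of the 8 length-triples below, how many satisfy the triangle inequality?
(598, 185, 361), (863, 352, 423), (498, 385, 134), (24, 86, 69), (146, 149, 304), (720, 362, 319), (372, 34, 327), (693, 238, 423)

2

(185,361,598): 185+361 ≤ 598 → not valid
(352,423,863): 352+423 ≤ 863 → not valid
(134,385,498): 134+385 > 498 → valid
(24,69,86): 24+69 > 86 → valid
(146,149,304): 146+149 ≤ 304 → not valid
(319,362,720): 319+362 ≤ 720 → not valid
(34,327,372): 34+327 ≤ 372 → not valid
(238,423,693): 238+423 ≤ 693 → not valid
2 of the 8 triples form a triangle.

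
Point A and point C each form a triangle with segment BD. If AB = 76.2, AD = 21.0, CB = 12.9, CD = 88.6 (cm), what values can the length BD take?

From triangle ABD: |76.2 − 21.0| < BD < 76.2 + 21.0, i.e. 55.2 < BD < 97.2.
From triangle CBD: 75.7 < BD < 101.5.
Both must hold, so BD lies in the intersection.

75.7 < BD < 97.2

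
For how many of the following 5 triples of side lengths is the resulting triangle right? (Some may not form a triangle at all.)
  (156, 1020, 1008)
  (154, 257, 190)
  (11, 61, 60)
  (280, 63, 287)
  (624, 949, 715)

(156,1020,1008): 156²+1008² = 1040400 = 1020² → right
(154,257,190): 154²+190² = 59816 < 66049 = 257² → obtuse
(11,61,60): 11²+60² = 3721 = 61² → right
(280,63,287): 63²+280² = 82369 = 287² → right
(624,949,715): 624²+715² = 900601 = 949² → right
4 of the 5 are right.

4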